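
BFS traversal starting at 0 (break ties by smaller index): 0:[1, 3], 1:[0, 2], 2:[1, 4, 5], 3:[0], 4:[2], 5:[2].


BFS queue: start with [0]
Visit order: [0, 1, 3, 2, 4, 5]


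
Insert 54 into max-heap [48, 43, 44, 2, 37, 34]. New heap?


Append 54: [48, 43, 44, 2, 37, 34, 54]
Bubble up: swap idx 6(54) with idx 2(44); swap idx 2(54) with idx 0(48)
Result: [54, 43, 48, 2, 37, 34, 44]


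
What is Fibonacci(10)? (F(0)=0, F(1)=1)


F(n)=F(n-1)+F(n-2)
...F(8)=21, F(9)=34, F(10)=55


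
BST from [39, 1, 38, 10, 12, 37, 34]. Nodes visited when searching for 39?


BST root = 39
Search for 39: compare at each node
Path: [39]


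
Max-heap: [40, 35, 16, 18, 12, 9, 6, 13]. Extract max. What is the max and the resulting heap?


Max = 40
Replace root with last, heapify down
Resulting heap: [35, 18, 16, 13, 12, 9, 6]


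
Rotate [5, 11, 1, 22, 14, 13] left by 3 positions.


Left rotate by 3: [22, 14, 13, 5, 11, 1]


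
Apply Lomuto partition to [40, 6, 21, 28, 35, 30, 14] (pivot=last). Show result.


Elements <= 14 go left of pivot.
Result: [6, 14, 21, 28, 35, 30, 40], pivot at index 1


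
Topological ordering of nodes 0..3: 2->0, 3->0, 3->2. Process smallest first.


Kahn's algorithm, process smallest node first
Order: [1, 3, 2, 0]


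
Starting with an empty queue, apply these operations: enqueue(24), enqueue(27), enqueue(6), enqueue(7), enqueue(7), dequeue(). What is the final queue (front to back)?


enqueue(24) -> [24]
enqueue(27) -> [24, 27]
enqueue(6) -> [24, 27, 6]
enqueue(7) -> [24, 27, 6, 7]
enqueue(7) -> [24, 27, 6, 7, 7]
dequeue() returns 24 -> [27, 6, 7, 7]
Final queue (front to back): [27, 6, 7, 7]


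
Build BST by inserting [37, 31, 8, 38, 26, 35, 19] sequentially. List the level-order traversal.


Root = 37; build tree by BST insertion.
Level-Order traversal: [37, 31, 38, 8, 35, 26, 19]


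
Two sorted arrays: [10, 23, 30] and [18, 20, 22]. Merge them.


Compare heads, take smaller each step.
Merged: [10, 18, 20, 22, 23, 30]


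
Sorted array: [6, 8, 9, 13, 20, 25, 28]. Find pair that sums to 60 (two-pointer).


Two pointers: lo=0, hi=6
No pair sums to 60


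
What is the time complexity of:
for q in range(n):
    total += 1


Per nesting level: O(n) = O(n)
Complexity: O(n)


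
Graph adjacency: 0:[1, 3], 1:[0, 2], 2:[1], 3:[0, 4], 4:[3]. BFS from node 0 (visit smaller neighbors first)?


BFS queue: start with [0]
Visit order: [0, 1, 3, 2, 4]


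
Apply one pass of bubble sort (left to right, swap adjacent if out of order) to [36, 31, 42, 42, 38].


After one pass: [31, 36, 42, 38, 42]


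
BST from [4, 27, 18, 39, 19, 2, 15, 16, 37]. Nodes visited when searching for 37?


BST root = 4
Search for 37: compare at each node
Path: [4, 27, 39, 37]


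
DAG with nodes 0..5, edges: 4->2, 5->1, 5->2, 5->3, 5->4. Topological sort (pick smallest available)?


Kahn's algorithm, process smallest node first
Order: [0, 5, 1, 3, 4, 2]


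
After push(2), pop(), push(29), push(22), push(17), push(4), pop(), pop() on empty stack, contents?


push(2) -> [2]
pop() returns 2 -> []
push(29) -> [29]
push(22) -> [29, 22]
push(17) -> [29, 22, 17]
push(4) -> [29, 22, 17, 4]
pop() returns 4 -> [29, 22, 17]
pop() returns 17 -> [29, 22]
Final stack (bottom to top): [29, 22]


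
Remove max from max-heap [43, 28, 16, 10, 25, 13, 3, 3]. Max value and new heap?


Max = 43
Replace root with last, heapify down
Resulting heap: [28, 25, 16, 10, 3, 13, 3]


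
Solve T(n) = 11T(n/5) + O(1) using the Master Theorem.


a=11, b=5, c=0. log_5(11)=1.490 > c=0. Case 1: O(n^log_b(a)) = O(n^1.490)
Complexity: O(n^1.490)


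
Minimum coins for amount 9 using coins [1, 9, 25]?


dp[0]=0; dp[i]=1+min(dp[i-c] for c in coins)
...dp[4]=4, dp[5]=5, dp[6]=6, dp[7]=7, dp[8]=8, dp[9]=1
Minimum coins for 9 = 1


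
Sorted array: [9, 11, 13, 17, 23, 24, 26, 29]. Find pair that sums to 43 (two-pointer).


Two pointers: lo=0, hi=7
Found pair: (17, 26) summing to 43


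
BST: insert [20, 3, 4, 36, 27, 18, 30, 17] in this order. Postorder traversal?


Root = 20; build tree by BST insertion.
Postorder traversal: [17, 18, 4, 3, 30, 27, 36, 20]


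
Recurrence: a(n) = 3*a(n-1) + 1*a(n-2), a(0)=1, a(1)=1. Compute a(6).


Build bottom-up:
...a(4)=43, a(5)=142, a(6)=3*142+1*43=469


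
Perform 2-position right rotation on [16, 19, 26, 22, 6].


Right rotate by 2: [22, 6, 16, 19, 26]


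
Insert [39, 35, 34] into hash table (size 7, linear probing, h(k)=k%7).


Insertions: 39->slot 4; 35->slot 0; 34->slot 6
Table: [35, None, None, None, 39, None, 34]


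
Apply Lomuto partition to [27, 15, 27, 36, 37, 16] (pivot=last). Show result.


Elements <= 16 go left of pivot.
Result: [15, 16, 27, 36, 37, 27], pivot at index 1


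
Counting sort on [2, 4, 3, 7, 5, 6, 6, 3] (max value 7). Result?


Count array: [0, 0, 1, 2, 1, 1, 2, 1]
Reconstruct: [2, 3, 3, 4, 5, 6, 6, 7]


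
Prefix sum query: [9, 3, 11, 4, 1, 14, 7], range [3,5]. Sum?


Prefix sums: [0, 9, 12, 23, 27, 28, 42, 49]
Sum[3..5] = prefix[6] - prefix[3] = 42 - 23 = 19


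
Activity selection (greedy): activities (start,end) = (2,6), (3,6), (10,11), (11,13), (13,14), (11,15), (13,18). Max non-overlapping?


Greedy: pick earliest-ending, then skip overlaps.
Selected (4 activities): [(2, 6), (10, 11), (11, 13), (13, 14)]


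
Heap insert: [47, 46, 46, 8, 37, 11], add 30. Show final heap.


Append 30: [47, 46, 46, 8, 37, 11, 30]
Bubble up: no swaps needed
Result: [47, 46, 46, 8, 37, 11, 30]


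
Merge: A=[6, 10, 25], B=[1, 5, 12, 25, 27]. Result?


Compare heads, take smaller each step.
Merged: [1, 5, 6, 10, 12, 25, 25, 27]


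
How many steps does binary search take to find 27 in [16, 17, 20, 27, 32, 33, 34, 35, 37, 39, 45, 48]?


Search for 27:
[0,11] mid=5 arr[5]=33
[0,4] mid=2 arr[2]=20
[3,4] mid=3 arr[3]=27
Total: 3 comparisons


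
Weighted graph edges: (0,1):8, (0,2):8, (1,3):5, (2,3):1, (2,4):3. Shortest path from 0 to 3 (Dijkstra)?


Dijkstra from 0:
Distances: {0: 0, 1: 8, 2: 8, 3: 9, 4: 11}
Shortest distance to 3 = 9, path = [0, 2, 3]


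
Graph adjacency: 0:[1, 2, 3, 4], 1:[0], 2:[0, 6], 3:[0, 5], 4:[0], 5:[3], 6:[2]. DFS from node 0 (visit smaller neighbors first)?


DFS stack-based: start with [0]
Visit order: [0, 1, 2, 6, 3, 5, 4]


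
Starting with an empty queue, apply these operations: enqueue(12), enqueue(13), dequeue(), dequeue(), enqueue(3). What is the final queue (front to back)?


enqueue(12) -> [12]
enqueue(13) -> [12, 13]
dequeue() returns 12 -> [13]
dequeue() returns 13 -> []
enqueue(3) -> [3]
Final queue (front to back): [3]


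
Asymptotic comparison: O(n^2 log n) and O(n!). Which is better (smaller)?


n^2 log n grows slower than factorial
O(n^2 log n) is asymptotically smaller; O(n!) grows faster


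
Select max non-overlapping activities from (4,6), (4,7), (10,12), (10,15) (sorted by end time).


Greedy: pick earliest-ending, then skip overlaps.
Selected (2 activities): [(4, 6), (10, 12)]


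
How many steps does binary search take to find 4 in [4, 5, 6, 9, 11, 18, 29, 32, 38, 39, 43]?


Search for 4:
[0,10] mid=5 arr[5]=18
[0,4] mid=2 arr[2]=6
[0,1] mid=0 arr[0]=4
Total: 3 comparisons


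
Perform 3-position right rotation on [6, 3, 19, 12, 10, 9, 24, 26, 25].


Right rotate by 3: [24, 26, 25, 6, 3, 19, 12, 10, 9]


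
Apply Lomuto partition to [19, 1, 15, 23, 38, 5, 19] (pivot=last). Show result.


Elements <= 19 go left of pivot.
Result: [19, 1, 15, 5, 19, 23, 38], pivot at index 4


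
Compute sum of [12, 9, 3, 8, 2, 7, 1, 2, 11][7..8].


Prefix sums: [0, 12, 21, 24, 32, 34, 41, 42, 44, 55]
Sum[7..8] = prefix[9] - prefix[7] = 55 - 42 = 13


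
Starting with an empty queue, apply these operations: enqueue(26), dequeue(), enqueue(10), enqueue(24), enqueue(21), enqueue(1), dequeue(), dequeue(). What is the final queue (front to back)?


enqueue(26) -> [26]
dequeue() returns 26 -> []
enqueue(10) -> [10]
enqueue(24) -> [10, 24]
enqueue(21) -> [10, 24, 21]
enqueue(1) -> [10, 24, 21, 1]
dequeue() returns 10 -> [24, 21, 1]
dequeue() returns 24 -> [21, 1]
Final queue (front to back): [21, 1]


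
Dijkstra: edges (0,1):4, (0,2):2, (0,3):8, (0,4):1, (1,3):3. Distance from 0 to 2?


Dijkstra from 0:
Distances: {0: 0, 1: 4, 2: 2, 3: 7, 4: 1}
Shortest distance to 2 = 2, path = [0, 2]


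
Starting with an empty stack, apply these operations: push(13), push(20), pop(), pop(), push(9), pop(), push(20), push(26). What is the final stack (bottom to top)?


push(13) -> [13]
push(20) -> [13, 20]
pop() returns 20 -> [13]
pop() returns 13 -> []
push(9) -> [9]
pop() returns 9 -> []
push(20) -> [20]
push(26) -> [20, 26]
Final stack (bottom to top): [20, 26]


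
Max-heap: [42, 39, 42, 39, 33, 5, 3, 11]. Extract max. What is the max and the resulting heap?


Max = 42
Replace root with last, heapify down
Resulting heap: [42, 39, 11, 39, 33, 5, 3]


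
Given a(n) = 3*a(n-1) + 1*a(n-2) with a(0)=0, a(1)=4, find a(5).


Build bottom-up:
...a(3)=40, a(4)=132, a(5)=3*132+1*40=436


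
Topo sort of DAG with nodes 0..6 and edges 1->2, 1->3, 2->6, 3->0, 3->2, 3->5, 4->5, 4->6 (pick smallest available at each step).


Kahn's algorithm, process smallest node first
Order: [1, 3, 0, 2, 4, 5, 6]


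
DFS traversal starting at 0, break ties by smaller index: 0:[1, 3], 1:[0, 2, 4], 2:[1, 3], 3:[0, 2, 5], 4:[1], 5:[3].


DFS stack-based: start with [0]
Visit order: [0, 1, 2, 3, 5, 4]


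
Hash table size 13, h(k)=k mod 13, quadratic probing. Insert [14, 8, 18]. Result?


Insertions: 14->slot 1; 8->slot 8; 18->slot 5
Table: [None, 14, None, None, None, 18, None, None, 8, None, None, None, None]


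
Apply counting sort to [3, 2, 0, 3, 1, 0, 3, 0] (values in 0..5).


Count array: [3, 1, 1, 3, 0, 0]
Reconstruct: [0, 0, 0, 1, 2, 3, 3, 3]


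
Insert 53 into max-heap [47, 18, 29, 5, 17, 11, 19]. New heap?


Append 53: [47, 18, 29, 5, 17, 11, 19, 53]
Bubble up: swap idx 7(53) with idx 3(5); swap idx 3(53) with idx 1(18); swap idx 1(53) with idx 0(47)
Result: [53, 47, 29, 18, 17, 11, 19, 5]


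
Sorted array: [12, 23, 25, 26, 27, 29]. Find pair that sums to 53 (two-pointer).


Two pointers: lo=0, hi=5
Found pair: (26, 27) summing to 53


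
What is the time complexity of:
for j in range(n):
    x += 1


Per nesting level: O(n) = O(n)
Complexity: O(n)


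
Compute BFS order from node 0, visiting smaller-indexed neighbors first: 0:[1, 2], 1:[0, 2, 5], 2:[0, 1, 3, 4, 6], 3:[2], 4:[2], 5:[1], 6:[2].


BFS queue: start with [0]
Visit order: [0, 1, 2, 5, 3, 4, 6]


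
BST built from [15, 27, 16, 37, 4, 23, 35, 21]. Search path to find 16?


BST root = 15
Search for 16: compare at each node
Path: [15, 27, 16]


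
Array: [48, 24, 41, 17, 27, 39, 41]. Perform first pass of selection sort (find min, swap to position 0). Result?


After one pass: [17, 24, 41, 48, 27, 39, 41]


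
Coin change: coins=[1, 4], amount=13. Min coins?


dp[0]=0; dp[i]=1+min(dp[i-c] for c in coins)
...dp[8]=2, dp[9]=3, dp[10]=4, dp[11]=5, dp[12]=3, dp[13]=4
Minimum coins for 13 = 4


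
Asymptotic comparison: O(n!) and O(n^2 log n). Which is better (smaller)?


n^2 log n grows slower than factorial
O(n^2 log n) is asymptotically smaller; O(n!) grows faster


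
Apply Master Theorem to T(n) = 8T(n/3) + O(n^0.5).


a=8, b=3, c=0.5. log_3(8)=1.893 > c=0.5. Case 1: O(n^log_b(a)) = O(n^1.893)
Complexity: O(n^1.893)


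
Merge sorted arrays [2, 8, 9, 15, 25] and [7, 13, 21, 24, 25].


Compare heads, take smaller each step.
Merged: [2, 7, 8, 9, 13, 15, 21, 24, 25, 25]


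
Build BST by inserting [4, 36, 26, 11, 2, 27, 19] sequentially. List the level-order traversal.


Root = 4; build tree by BST insertion.
Level-Order traversal: [4, 2, 36, 26, 11, 27, 19]


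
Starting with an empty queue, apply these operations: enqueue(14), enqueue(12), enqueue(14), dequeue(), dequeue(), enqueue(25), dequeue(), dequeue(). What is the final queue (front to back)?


enqueue(14) -> [14]
enqueue(12) -> [14, 12]
enqueue(14) -> [14, 12, 14]
dequeue() returns 14 -> [12, 14]
dequeue() returns 12 -> [14]
enqueue(25) -> [14, 25]
dequeue() returns 14 -> [25]
dequeue() returns 25 -> []
Final queue (front to back): []


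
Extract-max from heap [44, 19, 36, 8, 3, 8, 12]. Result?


Max = 44
Replace root with last, heapify down
Resulting heap: [36, 19, 12, 8, 3, 8]


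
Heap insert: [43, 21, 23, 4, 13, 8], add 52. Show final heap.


Append 52: [43, 21, 23, 4, 13, 8, 52]
Bubble up: swap idx 6(52) with idx 2(23); swap idx 2(52) with idx 0(43)
Result: [52, 21, 43, 4, 13, 8, 23]


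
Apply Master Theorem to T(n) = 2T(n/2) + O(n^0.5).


a=2, b=2, c=0.5. log_2(2)=1 > c=0.5. Case 1: O(n^log_b(a)) = O(n)
Complexity: O(n)


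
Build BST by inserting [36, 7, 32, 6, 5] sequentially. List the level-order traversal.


Root = 36; build tree by BST insertion.
Level-Order traversal: [36, 7, 6, 32, 5]


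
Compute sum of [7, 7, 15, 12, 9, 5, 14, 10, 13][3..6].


Prefix sums: [0, 7, 14, 29, 41, 50, 55, 69, 79, 92]
Sum[3..6] = prefix[7] - prefix[3] = 69 - 29 = 40


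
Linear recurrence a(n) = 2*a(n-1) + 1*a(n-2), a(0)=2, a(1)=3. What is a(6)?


Build bottom-up:
...a(4)=46, a(5)=111, a(6)=2*111+1*46=268


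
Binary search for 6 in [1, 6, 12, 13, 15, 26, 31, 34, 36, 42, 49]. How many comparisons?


Search for 6:
[0,10] mid=5 arr[5]=26
[0,4] mid=2 arr[2]=12
[0,1] mid=0 arr[0]=1
[1,1] mid=1 arr[1]=6
Total: 4 comparisons


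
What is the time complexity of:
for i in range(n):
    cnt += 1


Per nesting level: O(n) = O(n)
Complexity: O(n)


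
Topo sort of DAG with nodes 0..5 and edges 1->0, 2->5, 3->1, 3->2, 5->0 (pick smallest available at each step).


Kahn's algorithm, process smallest node first
Order: [3, 1, 2, 4, 5, 0]


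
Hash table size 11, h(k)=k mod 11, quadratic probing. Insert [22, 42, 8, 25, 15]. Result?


Insertions: 22->slot 0; 42->slot 9; 8->slot 8; 25->slot 3; 15->slot 4
Table: [22, None, None, 25, 15, None, None, None, 8, 42, None]


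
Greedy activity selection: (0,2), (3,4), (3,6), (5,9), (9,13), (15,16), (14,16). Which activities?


Greedy: pick earliest-ending, then skip overlaps.
Selected (5 activities): [(0, 2), (3, 4), (5, 9), (9, 13), (15, 16)]


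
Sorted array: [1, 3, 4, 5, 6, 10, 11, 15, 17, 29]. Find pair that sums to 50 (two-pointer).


Two pointers: lo=0, hi=9
No pair sums to 50


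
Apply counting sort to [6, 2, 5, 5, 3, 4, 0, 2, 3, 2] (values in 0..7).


Count array: [1, 0, 3, 2, 1, 2, 1, 0]
Reconstruct: [0, 2, 2, 2, 3, 3, 4, 5, 5, 6]


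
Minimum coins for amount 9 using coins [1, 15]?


dp[0]=0; dp[i]=1+min(dp[i-c] for c in coins)
...dp[4]=4, dp[5]=5, dp[6]=6, dp[7]=7, dp[8]=8, dp[9]=9
Minimum coins for 9 = 9


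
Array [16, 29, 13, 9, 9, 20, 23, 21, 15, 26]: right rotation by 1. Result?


Right rotate by 1: [26, 16, 29, 13, 9, 9, 20, 23, 21, 15]


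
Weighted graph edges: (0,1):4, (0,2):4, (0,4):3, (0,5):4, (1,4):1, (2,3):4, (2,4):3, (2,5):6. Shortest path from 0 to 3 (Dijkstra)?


Dijkstra from 0:
Distances: {0: 0, 1: 4, 2: 4, 3: 8, 4: 3, 5: 4}
Shortest distance to 3 = 8, path = [0, 2, 3]


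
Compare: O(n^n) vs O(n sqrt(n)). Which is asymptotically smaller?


n^1.5 grows slower than n^n
O(n sqrt(n)) is asymptotically smaller; O(n^n) grows faster


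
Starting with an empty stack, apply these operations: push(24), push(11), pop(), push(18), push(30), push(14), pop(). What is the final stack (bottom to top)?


push(24) -> [24]
push(11) -> [24, 11]
pop() returns 11 -> [24]
push(18) -> [24, 18]
push(30) -> [24, 18, 30]
push(14) -> [24, 18, 30, 14]
pop() returns 14 -> [24, 18, 30]
Final stack (bottom to top): [24, 18, 30]


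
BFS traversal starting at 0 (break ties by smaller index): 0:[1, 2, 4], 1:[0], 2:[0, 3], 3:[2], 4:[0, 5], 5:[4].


BFS queue: start with [0]
Visit order: [0, 1, 2, 4, 3, 5]


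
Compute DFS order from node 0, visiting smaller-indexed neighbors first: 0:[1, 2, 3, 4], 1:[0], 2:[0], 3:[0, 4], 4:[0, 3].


DFS stack-based: start with [0]
Visit order: [0, 1, 2, 3, 4]


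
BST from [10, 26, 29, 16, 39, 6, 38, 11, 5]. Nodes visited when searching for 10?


BST root = 10
Search for 10: compare at each node
Path: [10]


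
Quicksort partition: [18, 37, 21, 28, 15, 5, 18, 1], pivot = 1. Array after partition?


Elements <= 1 go left of pivot.
Result: [1, 37, 21, 28, 15, 5, 18, 18], pivot at index 0


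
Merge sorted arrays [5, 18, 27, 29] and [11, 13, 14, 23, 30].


Compare heads, take smaller each step.
Merged: [5, 11, 13, 14, 18, 23, 27, 29, 30]


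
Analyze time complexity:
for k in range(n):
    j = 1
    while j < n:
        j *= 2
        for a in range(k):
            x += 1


Per nesting level: O(n) * O(log n) * O(n) [triangular over k] = O(n^2 log n)
Complexity: O(n^2 log n)


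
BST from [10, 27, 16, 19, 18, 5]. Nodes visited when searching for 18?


BST root = 10
Search for 18: compare at each node
Path: [10, 27, 16, 19, 18]


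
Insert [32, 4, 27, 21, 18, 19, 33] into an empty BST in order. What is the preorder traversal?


Root = 32; build tree by BST insertion.
Preorder traversal: [32, 4, 27, 21, 18, 19, 33]


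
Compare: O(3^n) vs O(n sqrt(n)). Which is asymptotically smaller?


n^1.5 grows slower than exponential (base 3)
O(n sqrt(n)) is asymptotically smaller; O(3^n) grows faster


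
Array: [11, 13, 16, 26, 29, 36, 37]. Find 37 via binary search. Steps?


Search for 37:
[0,6] mid=3 arr[3]=26
[4,6] mid=5 arr[5]=36
[6,6] mid=6 arr[6]=37
Total: 3 comparisons


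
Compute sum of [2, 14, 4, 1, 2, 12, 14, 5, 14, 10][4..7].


Prefix sums: [0, 2, 16, 20, 21, 23, 35, 49, 54, 68, 78]
Sum[4..7] = prefix[8] - prefix[4] = 54 - 21 = 33


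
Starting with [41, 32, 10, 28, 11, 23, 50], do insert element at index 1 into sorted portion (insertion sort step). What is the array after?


After one pass: [32, 41, 10, 28, 11, 23, 50]


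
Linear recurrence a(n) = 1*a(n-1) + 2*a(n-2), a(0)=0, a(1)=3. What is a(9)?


Build bottom-up:
...a(7)=129, a(8)=255, a(9)=1*255+2*129=513


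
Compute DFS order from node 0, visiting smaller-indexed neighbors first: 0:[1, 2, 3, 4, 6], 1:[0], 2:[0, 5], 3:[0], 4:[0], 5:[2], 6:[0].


DFS stack-based: start with [0]
Visit order: [0, 1, 2, 5, 3, 4, 6]


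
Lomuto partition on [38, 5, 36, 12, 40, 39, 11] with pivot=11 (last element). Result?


Elements <= 11 go left of pivot.
Result: [5, 11, 36, 12, 40, 39, 38], pivot at index 1


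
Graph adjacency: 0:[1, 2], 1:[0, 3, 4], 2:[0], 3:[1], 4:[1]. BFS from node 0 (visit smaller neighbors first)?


BFS queue: start with [0]
Visit order: [0, 1, 2, 3, 4]


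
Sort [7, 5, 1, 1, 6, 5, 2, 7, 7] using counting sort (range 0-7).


Count array: [0, 2, 1, 0, 0, 2, 1, 3]
Reconstruct: [1, 1, 2, 5, 5, 6, 7, 7, 7]


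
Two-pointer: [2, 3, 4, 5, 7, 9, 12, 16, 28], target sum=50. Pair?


Two pointers: lo=0, hi=8
No pair sums to 50


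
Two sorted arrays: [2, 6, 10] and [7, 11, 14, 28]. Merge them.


Compare heads, take smaller each step.
Merged: [2, 6, 7, 10, 11, 14, 28]


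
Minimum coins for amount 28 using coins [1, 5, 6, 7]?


dp[0]=0; dp[i]=1+min(dp[i-c] for c in coins)
...dp[23]=4, dp[24]=4, dp[25]=4, dp[26]=4, dp[27]=4, dp[28]=4
Minimum coins for 28 = 4


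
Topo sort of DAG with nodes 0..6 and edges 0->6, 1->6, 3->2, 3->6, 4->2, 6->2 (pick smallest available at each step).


Kahn's algorithm, process smallest node first
Order: [0, 1, 3, 4, 5, 6, 2]


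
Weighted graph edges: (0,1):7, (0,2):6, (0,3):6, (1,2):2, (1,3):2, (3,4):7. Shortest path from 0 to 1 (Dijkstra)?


Dijkstra from 0:
Distances: {0: 0, 1: 7, 2: 6, 3: 6, 4: 13}
Shortest distance to 1 = 7, path = [0, 1]


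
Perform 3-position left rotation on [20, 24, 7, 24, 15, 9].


Left rotate by 3: [24, 15, 9, 20, 24, 7]


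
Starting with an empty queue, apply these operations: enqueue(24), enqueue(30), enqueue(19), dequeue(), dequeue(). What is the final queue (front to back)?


enqueue(24) -> [24]
enqueue(30) -> [24, 30]
enqueue(19) -> [24, 30, 19]
dequeue() returns 24 -> [30, 19]
dequeue() returns 30 -> [19]
Final queue (front to back): [19]


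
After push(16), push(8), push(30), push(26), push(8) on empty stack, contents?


push(16) -> [16]
push(8) -> [16, 8]
push(30) -> [16, 8, 30]
push(26) -> [16, 8, 30, 26]
push(8) -> [16, 8, 30, 26, 8]
Final stack (bottom to top): [16, 8, 30, 26, 8]


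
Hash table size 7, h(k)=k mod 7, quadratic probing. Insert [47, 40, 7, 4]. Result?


Insertions: 47->slot 5; 40->slot 6; 7->slot 0; 4->slot 4
Table: [7, None, None, None, 4, 47, 40]


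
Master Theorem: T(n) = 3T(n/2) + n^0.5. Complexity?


a=3, b=2, c=0.5. log_2(3)=1.585 > c=0.5. Case 1: O(n^log_b(a)) = O(n^1.585)
Complexity: O(n^1.585)


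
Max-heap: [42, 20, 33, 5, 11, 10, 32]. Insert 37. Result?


Append 37: [42, 20, 33, 5, 11, 10, 32, 37]
Bubble up: swap idx 7(37) with idx 3(5); swap idx 3(37) with idx 1(20)
Result: [42, 37, 33, 20, 11, 10, 32, 5]


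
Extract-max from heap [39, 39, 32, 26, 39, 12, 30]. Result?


Max = 39
Replace root with last, heapify down
Resulting heap: [39, 39, 32, 26, 30, 12]


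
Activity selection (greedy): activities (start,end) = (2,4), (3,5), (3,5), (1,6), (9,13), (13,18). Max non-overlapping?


Greedy: pick earliest-ending, then skip overlaps.
Selected (3 activities): [(2, 4), (9, 13), (13, 18)]


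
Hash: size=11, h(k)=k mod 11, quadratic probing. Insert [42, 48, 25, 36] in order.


Insertions: 42->slot 9; 48->slot 4; 25->slot 3; 36->slot 7
Table: [None, None, None, 25, 48, None, None, 36, None, 42, None]


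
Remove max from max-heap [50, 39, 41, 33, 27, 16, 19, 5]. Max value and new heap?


Max = 50
Replace root with last, heapify down
Resulting heap: [41, 39, 19, 33, 27, 16, 5]


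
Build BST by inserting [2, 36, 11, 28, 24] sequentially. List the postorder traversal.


Root = 2; build tree by BST insertion.
Postorder traversal: [24, 28, 11, 36, 2]


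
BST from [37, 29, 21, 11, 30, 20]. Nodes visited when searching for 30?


BST root = 37
Search for 30: compare at each node
Path: [37, 29, 30]


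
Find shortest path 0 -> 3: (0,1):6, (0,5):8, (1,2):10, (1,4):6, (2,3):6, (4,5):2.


Dijkstra from 0:
Distances: {0: 0, 1: 6, 2: 16, 3: 22, 4: 10, 5: 8}
Shortest distance to 3 = 22, path = [0, 1, 2, 3]


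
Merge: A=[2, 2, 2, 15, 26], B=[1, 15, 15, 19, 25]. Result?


Compare heads, take smaller each step.
Merged: [1, 2, 2, 2, 15, 15, 15, 19, 25, 26]


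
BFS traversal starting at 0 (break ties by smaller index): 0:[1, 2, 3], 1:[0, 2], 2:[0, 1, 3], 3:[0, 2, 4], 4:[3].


BFS queue: start with [0]
Visit order: [0, 1, 2, 3, 4]


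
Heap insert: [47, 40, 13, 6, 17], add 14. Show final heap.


Append 14: [47, 40, 13, 6, 17, 14]
Bubble up: swap idx 5(14) with idx 2(13)
Result: [47, 40, 14, 6, 17, 13]


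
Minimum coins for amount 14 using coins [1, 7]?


dp[0]=0; dp[i]=1+min(dp[i-c] for c in coins)
...dp[9]=3, dp[10]=4, dp[11]=5, dp[12]=6, dp[13]=7, dp[14]=2
Minimum coins for 14 = 2


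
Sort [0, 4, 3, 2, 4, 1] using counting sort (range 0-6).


Count array: [1, 1, 1, 1, 2, 0, 0]
Reconstruct: [0, 1, 2, 3, 4, 4]


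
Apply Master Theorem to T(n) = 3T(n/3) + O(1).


a=3, b=3, c=0. log_3(3)=1 > c=0. Case 1: O(n^log_b(a)) = O(n)
Complexity: O(n)


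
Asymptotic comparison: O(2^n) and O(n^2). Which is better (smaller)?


quadratic grows slower than exponential
O(n^2) is asymptotically smaller; O(2^n) grows faster


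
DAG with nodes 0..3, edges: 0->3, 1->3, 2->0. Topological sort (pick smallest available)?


Kahn's algorithm, process smallest node first
Order: [1, 2, 0, 3]


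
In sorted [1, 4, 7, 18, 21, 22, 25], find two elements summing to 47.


Two pointers: lo=0, hi=6
Found pair: (22, 25) summing to 47


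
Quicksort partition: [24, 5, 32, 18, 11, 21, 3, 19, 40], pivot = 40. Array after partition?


Elements <= 40 go left of pivot.
Result: [24, 5, 32, 18, 11, 21, 3, 19, 40], pivot at index 8


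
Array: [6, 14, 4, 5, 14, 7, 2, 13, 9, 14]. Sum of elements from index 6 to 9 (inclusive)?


Prefix sums: [0, 6, 20, 24, 29, 43, 50, 52, 65, 74, 88]
Sum[6..9] = prefix[10] - prefix[6] = 88 - 50 = 38


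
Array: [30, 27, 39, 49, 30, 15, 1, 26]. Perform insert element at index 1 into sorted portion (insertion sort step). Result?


After one pass: [27, 30, 39, 49, 30, 15, 1, 26]


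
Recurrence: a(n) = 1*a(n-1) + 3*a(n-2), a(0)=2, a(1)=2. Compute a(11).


Build bottom-up:
...a(9)=2318, a(10)=5366, a(11)=1*5366+3*2318=12320


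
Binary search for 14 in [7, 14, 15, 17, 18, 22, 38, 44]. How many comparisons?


Search for 14:
[0,7] mid=3 arr[3]=17
[0,2] mid=1 arr[1]=14
Total: 2 comparisons


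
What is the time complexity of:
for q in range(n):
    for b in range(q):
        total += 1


Per nesting level: O(n) * O(n) [triangular over q] = O(n^2)
Complexity: O(n^2)


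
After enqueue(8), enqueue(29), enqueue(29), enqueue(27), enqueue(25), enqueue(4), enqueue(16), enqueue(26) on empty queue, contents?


enqueue(8) -> [8]
enqueue(29) -> [8, 29]
enqueue(29) -> [8, 29, 29]
enqueue(27) -> [8, 29, 29, 27]
enqueue(25) -> [8, 29, 29, 27, 25]
enqueue(4) -> [8, 29, 29, 27, 25, 4]
enqueue(16) -> [8, 29, 29, 27, 25, 4, 16]
enqueue(26) -> [8, 29, 29, 27, 25, 4, 16, 26]
Final queue (front to back): [8, 29, 29, 27, 25, 4, 16, 26]


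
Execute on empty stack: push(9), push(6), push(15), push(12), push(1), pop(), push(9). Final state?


push(9) -> [9]
push(6) -> [9, 6]
push(15) -> [9, 6, 15]
push(12) -> [9, 6, 15, 12]
push(1) -> [9, 6, 15, 12, 1]
pop() returns 1 -> [9, 6, 15, 12]
push(9) -> [9, 6, 15, 12, 9]
Final stack (bottom to top): [9, 6, 15, 12, 9]


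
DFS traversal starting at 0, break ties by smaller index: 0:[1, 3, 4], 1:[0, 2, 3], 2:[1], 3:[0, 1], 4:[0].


DFS stack-based: start with [0]
Visit order: [0, 1, 2, 3, 4]


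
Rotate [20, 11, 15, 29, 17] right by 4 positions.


Right rotate by 4: [11, 15, 29, 17, 20]


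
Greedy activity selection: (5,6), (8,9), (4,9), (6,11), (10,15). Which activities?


Greedy: pick earliest-ending, then skip overlaps.
Selected (3 activities): [(5, 6), (8, 9), (10, 15)]


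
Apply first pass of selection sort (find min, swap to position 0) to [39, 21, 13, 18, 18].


After one pass: [13, 21, 39, 18, 18]


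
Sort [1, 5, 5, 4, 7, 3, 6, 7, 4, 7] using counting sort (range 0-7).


Count array: [0, 1, 0, 1, 2, 2, 1, 3]
Reconstruct: [1, 3, 4, 4, 5, 5, 6, 7, 7, 7]


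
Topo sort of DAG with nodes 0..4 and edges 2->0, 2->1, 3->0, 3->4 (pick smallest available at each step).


Kahn's algorithm, process smallest node first
Order: [2, 1, 3, 0, 4]


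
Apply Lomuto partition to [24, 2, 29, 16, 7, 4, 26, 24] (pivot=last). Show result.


Elements <= 24 go left of pivot.
Result: [24, 2, 16, 7, 4, 24, 26, 29], pivot at index 5


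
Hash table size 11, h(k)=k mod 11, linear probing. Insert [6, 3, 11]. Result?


Insertions: 6->slot 6; 3->slot 3; 11->slot 0
Table: [11, None, None, 3, None, None, 6, None, None, None, None]


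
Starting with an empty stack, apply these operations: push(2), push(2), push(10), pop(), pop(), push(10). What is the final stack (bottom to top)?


push(2) -> [2]
push(2) -> [2, 2]
push(10) -> [2, 2, 10]
pop() returns 10 -> [2, 2]
pop() returns 2 -> [2]
push(10) -> [2, 10]
Final stack (bottom to top): [2, 10]


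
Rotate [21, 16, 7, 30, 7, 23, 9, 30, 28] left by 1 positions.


Left rotate by 1: [16, 7, 30, 7, 23, 9, 30, 28, 21]


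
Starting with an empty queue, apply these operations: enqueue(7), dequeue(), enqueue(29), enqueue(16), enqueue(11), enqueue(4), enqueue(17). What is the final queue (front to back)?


enqueue(7) -> [7]
dequeue() returns 7 -> []
enqueue(29) -> [29]
enqueue(16) -> [29, 16]
enqueue(11) -> [29, 16, 11]
enqueue(4) -> [29, 16, 11, 4]
enqueue(17) -> [29, 16, 11, 4, 17]
Final queue (front to back): [29, 16, 11, 4, 17]


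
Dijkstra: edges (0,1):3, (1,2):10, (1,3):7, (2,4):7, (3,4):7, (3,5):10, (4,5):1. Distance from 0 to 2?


Dijkstra from 0:
Distances: {0: 0, 1: 3, 2: 13, 3: 10, 4: 17, 5: 18}
Shortest distance to 2 = 13, path = [0, 1, 2]


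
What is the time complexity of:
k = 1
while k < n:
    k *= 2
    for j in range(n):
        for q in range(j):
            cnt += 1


Per nesting level: O(log n) * O(n) * O(n) [triangular over j] = O(n^2 log n)
Complexity: O(n^2 log n)


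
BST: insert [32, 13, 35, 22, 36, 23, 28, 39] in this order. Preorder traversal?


Root = 32; build tree by BST insertion.
Preorder traversal: [32, 13, 22, 23, 28, 35, 36, 39]


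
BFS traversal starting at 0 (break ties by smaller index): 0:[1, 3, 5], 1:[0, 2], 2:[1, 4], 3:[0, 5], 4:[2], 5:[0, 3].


BFS queue: start with [0]
Visit order: [0, 1, 3, 5, 2, 4]


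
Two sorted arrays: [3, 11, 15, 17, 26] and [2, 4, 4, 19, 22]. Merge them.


Compare heads, take smaller each step.
Merged: [2, 3, 4, 4, 11, 15, 17, 19, 22, 26]


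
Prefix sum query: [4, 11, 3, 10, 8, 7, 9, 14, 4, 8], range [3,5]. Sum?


Prefix sums: [0, 4, 15, 18, 28, 36, 43, 52, 66, 70, 78]
Sum[3..5] = prefix[6] - prefix[3] = 43 - 18 = 25


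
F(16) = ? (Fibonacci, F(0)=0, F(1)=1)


F(n)=F(n-1)+F(n-2)
...F(14)=377, F(15)=610, F(16)=987


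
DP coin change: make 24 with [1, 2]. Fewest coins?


dp[0]=0; dp[i]=1+min(dp[i-c] for c in coins)
...dp[19]=10, dp[20]=10, dp[21]=11, dp[22]=11, dp[23]=12, dp[24]=12
Minimum coins for 24 = 12


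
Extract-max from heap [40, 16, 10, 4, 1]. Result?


Max = 40
Replace root with last, heapify down
Resulting heap: [16, 4, 10, 1]


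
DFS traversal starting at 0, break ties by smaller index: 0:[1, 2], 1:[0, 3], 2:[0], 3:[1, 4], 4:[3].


DFS stack-based: start with [0]
Visit order: [0, 1, 3, 4, 2]


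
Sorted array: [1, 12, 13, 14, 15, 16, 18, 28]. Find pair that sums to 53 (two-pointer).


Two pointers: lo=0, hi=7
No pair sums to 53


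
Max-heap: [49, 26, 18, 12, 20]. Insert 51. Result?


Append 51: [49, 26, 18, 12, 20, 51]
Bubble up: swap idx 5(51) with idx 2(18); swap idx 2(51) with idx 0(49)
Result: [51, 26, 49, 12, 20, 18]


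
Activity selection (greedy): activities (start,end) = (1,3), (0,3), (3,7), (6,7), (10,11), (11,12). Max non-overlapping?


Greedy: pick earliest-ending, then skip overlaps.
Selected (4 activities): [(1, 3), (3, 7), (10, 11), (11, 12)]


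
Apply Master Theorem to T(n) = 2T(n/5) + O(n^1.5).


a=2, b=5, c=1.5. log_5(2)=0.431 < c=1.5. Case 3: O(n^c) = O(n^1.500)
Complexity: O(n^1.500)


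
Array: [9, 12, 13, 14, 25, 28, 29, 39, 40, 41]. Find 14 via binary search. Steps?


Search for 14:
[0,9] mid=4 arr[4]=25
[0,3] mid=1 arr[1]=12
[2,3] mid=2 arr[2]=13
[3,3] mid=3 arr[3]=14
Total: 4 comparisons


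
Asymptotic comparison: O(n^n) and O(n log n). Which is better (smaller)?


linearithmic grows slower than n^n
O(n log n) is asymptotically smaller; O(n^n) grows faster


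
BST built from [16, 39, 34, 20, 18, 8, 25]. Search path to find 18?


BST root = 16
Search for 18: compare at each node
Path: [16, 39, 34, 20, 18]


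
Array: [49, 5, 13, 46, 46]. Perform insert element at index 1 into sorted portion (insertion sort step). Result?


After one pass: [5, 49, 13, 46, 46]


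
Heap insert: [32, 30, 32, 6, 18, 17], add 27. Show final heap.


Append 27: [32, 30, 32, 6, 18, 17, 27]
Bubble up: no swaps needed
Result: [32, 30, 32, 6, 18, 17, 27]


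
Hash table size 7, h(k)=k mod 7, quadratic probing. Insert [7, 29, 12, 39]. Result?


Insertions: 7->slot 0; 29->slot 1; 12->slot 5; 39->slot 4
Table: [7, 29, None, None, 39, 12, None]


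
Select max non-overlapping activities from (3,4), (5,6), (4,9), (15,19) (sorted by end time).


Greedy: pick earliest-ending, then skip overlaps.
Selected (3 activities): [(3, 4), (5, 6), (15, 19)]


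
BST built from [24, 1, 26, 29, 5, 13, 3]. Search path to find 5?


BST root = 24
Search for 5: compare at each node
Path: [24, 1, 5]


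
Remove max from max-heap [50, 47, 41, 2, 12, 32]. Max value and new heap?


Max = 50
Replace root with last, heapify down
Resulting heap: [47, 32, 41, 2, 12]


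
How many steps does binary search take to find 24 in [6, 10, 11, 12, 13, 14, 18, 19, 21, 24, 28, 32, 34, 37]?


Search for 24:
[0,13] mid=6 arr[6]=18
[7,13] mid=10 arr[10]=28
[7,9] mid=8 arr[8]=21
[9,9] mid=9 arr[9]=24
Total: 4 comparisons


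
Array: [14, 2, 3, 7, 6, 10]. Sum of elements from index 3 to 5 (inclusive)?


Prefix sums: [0, 14, 16, 19, 26, 32, 42]
Sum[3..5] = prefix[6] - prefix[3] = 42 - 19 = 23


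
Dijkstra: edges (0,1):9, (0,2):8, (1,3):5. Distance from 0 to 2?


Dijkstra from 0:
Distances: {0: 0, 1: 9, 2: 8, 3: 14}
Shortest distance to 2 = 8, path = [0, 2]


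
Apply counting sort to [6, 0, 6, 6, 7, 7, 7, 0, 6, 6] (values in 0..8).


Count array: [2, 0, 0, 0, 0, 0, 5, 3, 0]
Reconstruct: [0, 0, 6, 6, 6, 6, 6, 7, 7, 7]


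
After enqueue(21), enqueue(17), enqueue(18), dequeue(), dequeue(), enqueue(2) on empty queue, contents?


enqueue(21) -> [21]
enqueue(17) -> [21, 17]
enqueue(18) -> [21, 17, 18]
dequeue() returns 21 -> [17, 18]
dequeue() returns 17 -> [18]
enqueue(2) -> [18, 2]
Final queue (front to back): [18, 2]


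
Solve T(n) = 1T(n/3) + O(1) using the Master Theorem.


a=1, b=3, c=0. log_3(1)=0 = c=0. Case 2: O(n^c log n) = O(log n)
Complexity: O(log n)


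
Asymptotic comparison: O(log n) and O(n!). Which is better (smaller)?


logarithmic grows slower than factorial
O(log n) is asymptotically smaller; O(n!) grows faster


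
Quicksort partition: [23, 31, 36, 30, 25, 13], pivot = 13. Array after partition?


Elements <= 13 go left of pivot.
Result: [13, 31, 36, 30, 25, 23], pivot at index 0


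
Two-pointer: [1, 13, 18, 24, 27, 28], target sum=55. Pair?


Two pointers: lo=0, hi=5
Found pair: (27, 28) summing to 55


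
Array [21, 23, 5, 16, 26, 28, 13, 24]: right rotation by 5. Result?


Right rotate by 5: [16, 26, 28, 13, 24, 21, 23, 5]


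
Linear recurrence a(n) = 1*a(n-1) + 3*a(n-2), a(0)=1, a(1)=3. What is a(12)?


Build bottom-up:
...a(10)=5001, a(11)=11526, a(12)=1*11526+3*5001=26529


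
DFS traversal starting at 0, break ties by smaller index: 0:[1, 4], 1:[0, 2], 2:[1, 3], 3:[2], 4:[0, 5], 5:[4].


DFS stack-based: start with [0]
Visit order: [0, 1, 2, 3, 4, 5]


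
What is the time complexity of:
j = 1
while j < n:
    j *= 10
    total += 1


Per nesting level: O(log n) = O(log n)
Complexity: O(log n)


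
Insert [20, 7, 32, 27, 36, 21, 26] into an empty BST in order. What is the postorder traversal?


Root = 20; build tree by BST insertion.
Postorder traversal: [7, 26, 21, 27, 36, 32, 20]


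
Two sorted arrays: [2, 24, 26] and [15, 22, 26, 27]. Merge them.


Compare heads, take smaller each step.
Merged: [2, 15, 22, 24, 26, 26, 27]


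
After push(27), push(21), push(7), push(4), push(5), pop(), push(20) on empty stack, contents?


push(27) -> [27]
push(21) -> [27, 21]
push(7) -> [27, 21, 7]
push(4) -> [27, 21, 7, 4]
push(5) -> [27, 21, 7, 4, 5]
pop() returns 5 -> [27, 21, 7, 4]
push(20) -> [27, 21, 7, 4, 20]
Final stack (bottom to top): [27, 21, 7, 4, 20]


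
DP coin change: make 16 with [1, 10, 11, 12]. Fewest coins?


dp[0]=0; dp[i]=1+min(dp[i-c] for c in coins)
...dp[11]=1, dp[12]=1, dp[13]=2, dp[14]=3, dp[15]=4, dp[16]=5
Minimum coins for 16 = 5


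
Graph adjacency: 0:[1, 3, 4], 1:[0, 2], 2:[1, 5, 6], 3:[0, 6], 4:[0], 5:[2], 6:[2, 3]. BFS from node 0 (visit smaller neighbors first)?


BFS queue: start with [0]
Visit order: [0, 1, 3, 4, 2, 6, 5]


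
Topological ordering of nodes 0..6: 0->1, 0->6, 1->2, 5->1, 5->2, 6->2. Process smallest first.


Kahn's algorithm, process smallest node first
Order: [0, 3, 4, 5, 1, 6, 2]


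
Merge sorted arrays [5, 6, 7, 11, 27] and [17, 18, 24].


Compare heads, take smaller each step.
Merged: [5, 6, 7, 11, 17, 18, 24, 27]


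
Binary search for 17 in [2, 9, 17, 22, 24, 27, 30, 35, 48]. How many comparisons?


Search for 17:
[0,8] mid=4 arr[4]=24
[0,3] mid=1 arr[1]=9
[2,3] mid=2 arr[2]=17
Total: 3 comparisons


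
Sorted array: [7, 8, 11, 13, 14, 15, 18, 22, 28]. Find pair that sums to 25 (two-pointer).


Two pointers: lo=0, hi=8
Found pair: (7, 18) summing to 25


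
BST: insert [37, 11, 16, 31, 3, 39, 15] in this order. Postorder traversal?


Root = 37; build tree by BST insertion.
Postorder traversal: [3, 15, 31, 16, 11, 39, 37]


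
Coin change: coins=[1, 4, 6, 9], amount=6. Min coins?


dp[0]=0; dp[i]=1+min(dp[i-c] for c in coins)
...dp[1]=1, dp[2]=2, dp[3]=3, dp[4]=1, dp[5]=2, dp[6]=1
Minimum coins for 6 = 1


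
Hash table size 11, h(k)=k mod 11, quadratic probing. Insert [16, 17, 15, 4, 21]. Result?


Insertions: 16->slot 5; 17->slot 6; 15->slot 4; 4->slot 8; 21->slot 10
Table: [None, None, None, None, 15, 16, 17, None, 4, None, 21]


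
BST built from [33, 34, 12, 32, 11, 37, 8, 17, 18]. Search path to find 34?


BST root = 33
Search for 34: compare at each node
Path: [33, 34]


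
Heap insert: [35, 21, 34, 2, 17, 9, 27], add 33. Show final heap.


Append 33: [35, 21, 34, 2, 17, 9, 27, 33]
Bubble up: swap idx 7(33) with idx 3(2); swap idx 3(33) with idx 1(21)
Result: [35, 33, 34, 21, 17, 9, 27, 2]


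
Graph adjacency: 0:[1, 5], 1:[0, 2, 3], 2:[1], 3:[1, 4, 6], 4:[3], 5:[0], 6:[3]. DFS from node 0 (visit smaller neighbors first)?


DFS stack-based: start with [0]
Visit order: [0, 1, 2, 3, 4, 6, 5]


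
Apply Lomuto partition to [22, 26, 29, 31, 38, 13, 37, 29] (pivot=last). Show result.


Elements <= 29 go left of pivot.
Result: [22, 26, 29, 13, 29, 31, 37, 38], pivot at index 4


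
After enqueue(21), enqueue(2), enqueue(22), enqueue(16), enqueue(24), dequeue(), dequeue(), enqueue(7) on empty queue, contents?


enqueue(21) -> [21]
enqueue(2) -> [21, 2]
enqueue(22) -> [21, 2, 22]
enqueue(16) -> [21, 2, 22, 16]
enqueue(24) -> [21, 2, 22, 16, 24]
dequeue() returns 21 -> [2, 22, 16, 24]
dequeue() returns 2 -> [22, 16, 24]
enqueue(7) -> [22, 16, 24, 7]
Final queue (front to back): [22, 16, 24, 7]


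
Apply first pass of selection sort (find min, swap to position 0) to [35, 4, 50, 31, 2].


After one pass: [2, 4, 50, 31, 35]


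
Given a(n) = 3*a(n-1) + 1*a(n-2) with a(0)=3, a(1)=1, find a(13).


Build bottom-up:
...a(11)=269992, a(12)=891723, a(13)=3*891723+1*269992=2945161


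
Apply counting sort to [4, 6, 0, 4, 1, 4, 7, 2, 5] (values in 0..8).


Count array: [1, 1, 1, 0, 3, 1, 1, 1, 0]
Reconstruct: [0, 1, 2, 4, 4, 4, 5, 6, 7]


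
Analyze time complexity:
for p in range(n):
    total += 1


Per nesting level: O(n) = O(n)
Complexity: O(n)


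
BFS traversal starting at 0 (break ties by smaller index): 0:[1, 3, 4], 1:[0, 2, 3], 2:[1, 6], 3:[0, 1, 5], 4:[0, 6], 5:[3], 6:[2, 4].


BFS queue: start with [0]
Visit order: [0, 1, 3, 4, 2, 5, 6]


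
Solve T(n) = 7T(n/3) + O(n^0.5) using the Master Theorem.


a=7, b=3, c=0.5. log_3(7)=1.771 > c=0.5. Case 1: O(n^log_b(a)) = O(n^1.771)
Complexity: O(n^1.771)


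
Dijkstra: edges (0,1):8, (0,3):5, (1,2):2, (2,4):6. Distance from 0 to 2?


Dijkstra from 0:
Distances: {0: 0, 1: 8, 2: 10, 3: 5, 4: 16}
Shortest distance to 2 = 10, path = [0, 1, 2]


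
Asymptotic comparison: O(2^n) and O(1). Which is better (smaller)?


constant grows slower than exponential
O(1) is asymptotically smaller; O(2^n) grows faster
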